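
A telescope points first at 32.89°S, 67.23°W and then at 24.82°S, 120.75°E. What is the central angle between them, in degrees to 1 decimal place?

121.8°

With latitudes φ₁ = -32.890°, φ₂ = -24.820° and longitude difference Δλ = -172.020°:
Haversine: a = sin²(Δφ/2) + cos φ₁ cos φ₂ sin²(Δλ/2) = 0.0050 + (0.8397)(0.9076)(0.9952) = 0.76341.
Central angle c = 2·arcsin(√a) = 2.12566 rad.
So the angular separation is 121.8°.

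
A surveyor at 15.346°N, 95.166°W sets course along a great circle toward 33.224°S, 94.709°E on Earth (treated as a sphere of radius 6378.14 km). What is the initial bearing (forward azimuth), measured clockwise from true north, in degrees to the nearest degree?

205°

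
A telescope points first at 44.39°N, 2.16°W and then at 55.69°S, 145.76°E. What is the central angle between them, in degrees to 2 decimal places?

156.80°

With latitudes φ₁ = 44.390°, φ₂ = -55.690° and longitude difference Δλ = 147.920°:
cos c = sin φ₁ sin φ₂ + cos φ₁ cos φ₂ cos Δλ = (0.6995)(-0.8260) + (0.7146)(0.5637)(-0.8473) = -0.91911,
so c = arccos(-0.91911) = 2.73661 rad.
So the angular separation is 156.80°.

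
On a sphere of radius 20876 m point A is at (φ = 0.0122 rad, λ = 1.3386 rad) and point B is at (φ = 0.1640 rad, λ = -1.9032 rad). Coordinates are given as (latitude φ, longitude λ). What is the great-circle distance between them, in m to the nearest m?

With latitudes φ₁ = 0.699°, φ₂ = 9.397° and longitude difference Δλ = 174.259°:
cos c = sin φ₁ sin φ₂ + cos φ₁ cos φ₂ cos Δλ = (0.0122)(0.1633) + (0.9999)(0.9866)(-0.9950) = -0.97957,
so c = arccos(-0.97957) = 2.93910 rad.
Distance = R·c = 20876 × 2.9391 ≈ 61357 m.

61357 m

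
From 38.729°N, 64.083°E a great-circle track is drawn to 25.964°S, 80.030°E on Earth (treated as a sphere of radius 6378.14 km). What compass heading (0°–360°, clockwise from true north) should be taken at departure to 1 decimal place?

164.4°

With φ₁ = 0.6759, φ₂ = -0.4532, Δλ = 0.2783 rad, the forward-azimuth formula gives
θ = atan2( sin Δλ cos φ₂ , cos φ₁ sin φ₂ − sin φ₁ cos φ₂ cos Δλ ) = atan2(0.2470, -0.8824) = 164.36°.
So the initial bearing is 164.4°.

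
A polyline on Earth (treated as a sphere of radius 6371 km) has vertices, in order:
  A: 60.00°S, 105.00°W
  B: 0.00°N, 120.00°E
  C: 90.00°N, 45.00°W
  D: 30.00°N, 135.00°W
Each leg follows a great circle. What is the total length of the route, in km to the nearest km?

28989 km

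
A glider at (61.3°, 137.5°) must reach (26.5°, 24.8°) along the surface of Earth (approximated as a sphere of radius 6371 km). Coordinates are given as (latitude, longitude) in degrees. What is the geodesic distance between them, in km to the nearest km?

8558 km

Let φ₁ = 1.0699 rad, φ₂ = 0.4625 rad, and Δλ = -1.9670 rad.
Haversine: a = sin²(Δφ/2) + cos φ₁ cos φ₂ sin²(Δλ/2) = 0.0894 + (0.4802)(0.8949)(0.6930) = 0.38723.
Central angle c = 2·arcsin(√a) = 1.34331 rad.
Distance = R·c = 6371 × 1.3433 ≈ 8558 km.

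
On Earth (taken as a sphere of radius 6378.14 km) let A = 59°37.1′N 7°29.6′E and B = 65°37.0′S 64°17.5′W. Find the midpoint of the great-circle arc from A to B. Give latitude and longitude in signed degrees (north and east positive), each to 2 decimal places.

-3.69°, -24.21°

The central angle between A and B is δ = 2.3753 rad.
With f = 0.5, the slerp weights are sin((1−f)δ)/sin δ = 1.3374 and sin(fδ)/sin δ = 1.3374.
Weighted sum of the unit vectors: (1.3374)·(0.5014,0.0660,0.8627) + (1.3374)·(0.1791,-0.3720,-0.9108) = (0.9101, -0.4093, -0.0644).
Converting back: φ = atan2(z, √(x²+y²)) = -3.69°, λ = atan2(y, x) = -24.21°.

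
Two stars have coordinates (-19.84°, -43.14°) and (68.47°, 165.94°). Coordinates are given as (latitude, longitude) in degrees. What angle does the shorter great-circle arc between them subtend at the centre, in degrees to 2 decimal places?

128.13°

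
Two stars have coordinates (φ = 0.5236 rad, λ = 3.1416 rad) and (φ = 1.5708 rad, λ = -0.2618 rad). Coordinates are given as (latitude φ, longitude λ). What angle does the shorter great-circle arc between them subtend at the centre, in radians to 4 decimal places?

Let φ₁ = 0.5236 rad, φ₂ = 1.5708 rad, and Δλ = 2.8798 rad.
cos c = sin φ₁ sin φ₂ + cos φ₁ cos φ₂ cos Δλ = (0.5000)(1.0000) + (0.8660)(-0.0000)(-0.9659) = 0.50000,
so c = arccos(0.50000) = 1.04719 rad.
So the angular separation is 1.0472 rad.

1.0472 rad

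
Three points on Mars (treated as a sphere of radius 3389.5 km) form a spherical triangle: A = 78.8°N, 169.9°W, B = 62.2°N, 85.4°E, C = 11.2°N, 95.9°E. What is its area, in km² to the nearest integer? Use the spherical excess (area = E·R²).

Side lengths (central angles): a = 0.8999, b = 1.3933, c = 0.5647 rad; semiperimeter s = 1.4290.
By l'Huilier's theorem, tan(E/4) = √[tan(s/2) tan((s−a)/2) tan((s−b)/2) tan((s−c)/2)], giving spherical excess E = 0.1758 rad.
Area = E·R² = 0.1758 × (3389.5)² ≈ 2019187 km².

2019187 km²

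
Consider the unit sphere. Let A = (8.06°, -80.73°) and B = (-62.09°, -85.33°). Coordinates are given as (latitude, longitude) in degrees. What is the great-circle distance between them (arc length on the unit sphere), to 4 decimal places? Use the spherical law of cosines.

1.2259

Let φ₁ = 0.1407 rad, φ₂ = -1.0837 rad, and Δλ = -0.0803 rad.
cos c = sin φ₁ sin φ₂ + cos φ₁ cos φ₂ cos Δλ = (0.1402)(-0.8837) + (0.9901)(0.4681)(0.9968) = 0.33807,
so c = arccos(0.33807) = 1.22594 rad.
On the unit sphere the arc length equals the central angle: 1.2259.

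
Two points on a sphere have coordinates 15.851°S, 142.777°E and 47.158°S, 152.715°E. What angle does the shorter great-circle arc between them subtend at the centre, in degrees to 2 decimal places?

Let φ₁ = -0.2767 rad, φ₂ = -0.8231 rad, and Δλ = 0.1735 rad.
Haversine: a = sin²(Δφ/2) + cos φ₁ cos φ₂ sin²(Δλ/2) = 0.0728 + (0.9620)(0.6800)(0.0075) = 0.07771.
Central angle c = 2·arcsin(√a) = 0.56502 rad.
So the angular separation is 32.37°.

32.37°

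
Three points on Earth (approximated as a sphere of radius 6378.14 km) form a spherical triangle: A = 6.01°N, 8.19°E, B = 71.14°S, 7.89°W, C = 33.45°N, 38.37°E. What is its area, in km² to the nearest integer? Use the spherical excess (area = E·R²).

Side lengths (central angles): a = 1.9125, b = 0.6841, c = 1.3594 rad; semiperimeter s = 1.9780.
By l'Huilier's theorem, tan(E/4) = √[tan(s/2) tan((s−a)/2) tan((s−b)/2) tan((s−c)/2)], giving spherical excess E = 0.4367 rad.
Area = E·R² = 0.4367 × (6378.14)² ≈ 17766339 km².

17766339 km²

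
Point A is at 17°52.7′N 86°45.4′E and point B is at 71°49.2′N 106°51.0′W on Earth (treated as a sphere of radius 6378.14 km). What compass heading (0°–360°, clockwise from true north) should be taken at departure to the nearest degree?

With φ₁ = 0.3120, φ₂ = 1.2535, Δλ = 2.9041 rad, the forward-azimuth formula gives
θ = atan2( sin Δλ cos φ₂ , cos φ₁ sin φ₂ − sin φ₁ cos φ₂ cos Δλ ) = atan2(0.0734, 0.9973) = 4.21°.
So the initial bearing is 4°.

4°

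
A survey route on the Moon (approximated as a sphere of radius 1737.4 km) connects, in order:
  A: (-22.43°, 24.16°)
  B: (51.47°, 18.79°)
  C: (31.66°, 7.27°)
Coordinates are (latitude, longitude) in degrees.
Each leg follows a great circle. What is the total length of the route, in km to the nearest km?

2899 km

Leg A→B: central angle 1.2924 rad, distance 2245.5 km.
Leg B→C: central angle 0.3760 rad, distance 653.3 km.
Total: 2245.5 + 653.3 ≈ 2899 km.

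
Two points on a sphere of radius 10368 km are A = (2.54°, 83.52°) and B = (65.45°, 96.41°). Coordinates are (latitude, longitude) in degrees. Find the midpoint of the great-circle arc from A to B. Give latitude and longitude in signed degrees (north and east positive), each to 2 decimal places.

34.13°, 87.30°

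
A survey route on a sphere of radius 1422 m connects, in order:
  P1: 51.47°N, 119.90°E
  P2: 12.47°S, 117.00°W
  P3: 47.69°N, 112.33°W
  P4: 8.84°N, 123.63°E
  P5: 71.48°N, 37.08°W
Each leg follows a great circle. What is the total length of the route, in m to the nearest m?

Leg P1→P2: central angle 2.0956 rad, distance 2980.0 m.
Leg P2→P3: central angle 1.0525 rad, distance 1496.7 m.
Leg P3→P4: central angle 1.8325 rad, distance 2605.8 m.
Leg P4→P5: central angle 1.7219 rad, distance 2448.5 m.
Total: 2980.0 + 1496.7 + 2605.8 + 2448.5 ≈ 9531 m.

9531 m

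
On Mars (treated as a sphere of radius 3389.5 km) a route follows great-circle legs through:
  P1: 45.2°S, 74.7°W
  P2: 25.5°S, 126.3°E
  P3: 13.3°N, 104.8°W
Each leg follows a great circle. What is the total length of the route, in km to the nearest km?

Leg P1→P2: central angle 1.8632 rad, distance 6315.4 km.
Leg P2→P3: central angle 2.2792 rad, distance 7725.4 km.
Total: 6315.4 + 7725.4 ≈ 14041 km.

14041 km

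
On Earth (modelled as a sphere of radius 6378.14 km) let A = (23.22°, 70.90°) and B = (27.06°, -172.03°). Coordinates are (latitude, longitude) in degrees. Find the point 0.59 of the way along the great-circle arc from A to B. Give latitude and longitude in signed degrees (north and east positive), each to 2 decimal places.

The central angle between A and B is δ = 1.7651 rad.
With f = 0.59, the slerp weights are sin((1−f)δ)/sin δ = 0.6749 and sin(fδ)/sin δ = 0.8797.
Weighted sum of the unit vectors: (0.6749)·(0.3007,0.8684,0.3943) + (0.8797)·(-0.8819,-0.1235,0.4549) = (-0.5729, 0.4774, 0.6662).
Converting back: φ = atan2(z, √(x²+y²)) = 41.78°, λ = atan2(y, x) = 140.19°.

41.78°, 140.19°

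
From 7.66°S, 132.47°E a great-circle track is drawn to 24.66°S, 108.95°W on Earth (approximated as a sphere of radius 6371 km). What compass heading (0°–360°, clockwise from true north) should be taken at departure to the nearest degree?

Δλ = 118.580° = 2.0696 rad.
y = sin Δλ · cos φ₂ = (0.8782)(0.9088) = 0.7981
x = cos φ₁ sin φ₂ − sin φ₁ cos φ₂ cos Δλ = (0.9911)(-0.4172) − (-0.1333)(0.9088)(-0.4784) = -0.4715
θ = atan2(y, x) = 120.57°, so the bearing is 121°.

121°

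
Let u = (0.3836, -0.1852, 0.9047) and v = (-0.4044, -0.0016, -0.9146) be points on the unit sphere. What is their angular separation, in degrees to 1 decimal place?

169.2°

u·v = -0.9823; |u| = 1.0000, |v| = 1.0000.
cos θ = (u·v)/(|u||v|) = -0.9823, so θ = 169.2°.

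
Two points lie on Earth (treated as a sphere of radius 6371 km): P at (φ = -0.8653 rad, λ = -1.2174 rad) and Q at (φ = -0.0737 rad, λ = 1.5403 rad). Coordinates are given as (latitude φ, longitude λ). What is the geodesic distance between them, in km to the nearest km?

Let φ₁ = -0.8653 rad, φ₂ = -0.0737 rad, and Δλ = 2.7577 rad.
Haversine: a = sin²(Δφ/2) + cos φ₁ cos φ₂ sin²(Δλ/2) = 0.1486 + (0.6484)(0.9973)(0.9636) = 0.77176.
Central angle c = 2·arcsin(√a) = 2.14543 rad.
Distance = R·c = 6371 × 2.1454 ≈ 13669 km.

13669 km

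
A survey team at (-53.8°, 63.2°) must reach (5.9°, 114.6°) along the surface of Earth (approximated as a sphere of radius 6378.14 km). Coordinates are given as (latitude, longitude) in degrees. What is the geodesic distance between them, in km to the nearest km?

In radians: φ₁ = -0.9390, φ₂ = 0.1030, Δλ = 51.400° = 0.8971 rad.
cos c = sin φ₁ sin φ₂ + cos φ₁ cos φ₂ cos Δλ = (-0.8070)(0.1028) + (0.5906)(0.9947)(0.6239) = 0.28357,
so c = arccos(0.28357) = 1.28329 rad.
Distance = R·c = 6378.14 × 1.2833 ≈ 8185 km.

8185 km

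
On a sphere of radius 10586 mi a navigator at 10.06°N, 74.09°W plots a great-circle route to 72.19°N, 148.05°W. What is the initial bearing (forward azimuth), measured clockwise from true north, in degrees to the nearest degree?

342°

Δλ = -73.960° = -1.2908 rad.
y = sin Δλ · cos φ₂ = (-0.9611)(0.3059) = -0.2940
x = cos φ₁ sin φ₂ − sin φ₁ cos φ₂ cos Δλ = (0.9846)(0.9521) − (0.1747)(0.3059)(0.2763) = 0.9227
θ = atan2(y, x) = -17.67°; adding 360° gives 342°.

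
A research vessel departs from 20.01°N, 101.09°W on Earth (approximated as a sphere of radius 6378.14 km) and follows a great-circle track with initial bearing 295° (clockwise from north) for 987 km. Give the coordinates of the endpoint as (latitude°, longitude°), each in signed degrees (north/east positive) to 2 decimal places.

Angular distance δ = d/R = 987/6378.14 = 0.15475 rad; initial bearing θ = 5.1487 rad.
sin φ₂ = sin φ₁ cos δ + cos φ₁ sin δ cos θ = (0.3422)(0.9881) + (0.9396)(0.1541)(0.4226) = 0.3993, so φ₂ = 23.53°.
Δλ = atan2(sin θ sin δ cos φ₁, cos δ − sin φ₁ sin φ₂) = atan2(-0.1313, 0.8514) = -8.764°.
λ₂ = -101.090° − 8.764° = -109.85°.

23.53°, -109.85°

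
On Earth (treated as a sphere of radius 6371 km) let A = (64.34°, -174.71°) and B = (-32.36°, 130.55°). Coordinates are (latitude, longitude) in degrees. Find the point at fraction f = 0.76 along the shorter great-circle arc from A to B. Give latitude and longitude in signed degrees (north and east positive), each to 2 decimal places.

Central angle δ = 1.8455 rad. Interpolating on the sphere with fraction f = 0.76:
P = [sin((1−f)δ)·A + sin(fδ)·B] / sin δ = 0.4453·A + 1.0243·B in Cartesian coordinates,
giving P = (-0.7545, 0.6397, -0.1469), i.e. latitude -8.45°, longitude 139.71°.

-8.45°, 139.71°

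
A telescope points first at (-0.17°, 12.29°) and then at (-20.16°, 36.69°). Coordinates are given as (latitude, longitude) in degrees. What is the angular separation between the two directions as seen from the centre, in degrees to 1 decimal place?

With latitudes φ₁ = -0.170°, φ₂ = -20.160° and longitude difference Δλ = 24.400°:
cos c = sin φ₁ sin φ₂ + cos φ₁ cos φ₂ cos Δλ = (-0.0030)(-0.3446) + (1.0000)(0.9387)(0.9107) = 0.85591,
so c = arccos(0.85591) = 0.54349 rad.
So the angular separation is 31.1°.

31.1°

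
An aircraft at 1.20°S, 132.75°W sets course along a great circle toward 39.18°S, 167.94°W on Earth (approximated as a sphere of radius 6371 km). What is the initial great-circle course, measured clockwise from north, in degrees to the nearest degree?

Δλ = -35.190° = -0.6142 rad.
y = sin Δλ · cos φ₂ = (-0.5763)(0.7752) = -0.4467
x = cos φ₁ sin φ₂ − sin φ₁ cos φ₂ cos Δλ = (0.9998)(-0.6318) − (-0.0209)(0.7752)(0.8172) = -0.6184
θ = atan2(y, x) = -144.15°; adding 360° gives 216°.

216°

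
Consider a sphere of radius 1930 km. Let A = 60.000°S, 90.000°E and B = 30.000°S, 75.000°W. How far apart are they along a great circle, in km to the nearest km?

3003 km

Let φ₁ = -1.0472 rad, φ₂ = -0.5236 rad, and Δλ = -2.8798 rad.
cos c = sin φ₁ sin φ₂ + cos φ₁ cos φ₂ cos Δλ = (-0.8660)(-0.5000) + (0.5000)(0.8660)(-0.9659) = 0.01475,
so c = arccos(0.01475) = 1.55604 rad.
Distance = R·c = 1930 × 1.5560 ≈ 3003 km.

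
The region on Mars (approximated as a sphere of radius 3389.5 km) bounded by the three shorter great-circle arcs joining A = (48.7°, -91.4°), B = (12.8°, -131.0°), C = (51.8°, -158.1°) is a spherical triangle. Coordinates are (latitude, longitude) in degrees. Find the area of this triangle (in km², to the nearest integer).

3255247 km²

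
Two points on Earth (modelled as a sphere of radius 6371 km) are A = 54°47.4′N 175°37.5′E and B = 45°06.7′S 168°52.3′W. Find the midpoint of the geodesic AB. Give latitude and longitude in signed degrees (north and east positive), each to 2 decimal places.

4.88°, -175.84°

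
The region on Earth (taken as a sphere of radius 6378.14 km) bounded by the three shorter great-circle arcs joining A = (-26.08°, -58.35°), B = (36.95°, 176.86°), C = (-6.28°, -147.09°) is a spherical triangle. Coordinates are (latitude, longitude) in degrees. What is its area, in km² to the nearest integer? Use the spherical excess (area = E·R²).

Side lengths (central angles): a = 0.9564, b = 1.5030, c = 2.3102 rad; semiperimeter s = 2.3848.
By l'Huilier's theorem, tan(E/4) = √[tan(s/2) tan((s−a)/2) tan((s−b)/2) tan((s−c)/2)], giving spherical excess E = 0.7740 rad.
Area = E·R² = 0.7740 × (6378.14)² ≈ 31488496 km².

31488496 km²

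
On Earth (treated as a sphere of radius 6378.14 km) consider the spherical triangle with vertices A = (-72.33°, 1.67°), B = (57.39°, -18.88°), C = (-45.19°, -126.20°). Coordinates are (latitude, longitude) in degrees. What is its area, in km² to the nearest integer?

Side lengths (central angles): a = 2.3613, b = 0.9948, c = 2.2777 rad; semiperimeter s = 2.8169.
By l'Huilier's theorem, tan(E/4) = √[tan(s/2) tan((s−a)/2) tan((s−b)/2) tan((s−c)/2)], giving spherical excess E = 2.4697 rad.
Area = E·R² = 2.4697 × (6378.14)² ≈ 100468819 km².

100468819 km²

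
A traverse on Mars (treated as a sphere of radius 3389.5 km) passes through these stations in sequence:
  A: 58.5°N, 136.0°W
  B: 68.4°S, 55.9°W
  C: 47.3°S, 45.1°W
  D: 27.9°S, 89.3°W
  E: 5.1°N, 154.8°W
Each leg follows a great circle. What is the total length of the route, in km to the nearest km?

Leg A→B: central angle 2.4336 rad, distance 8248.8 km.
Leg B→C: central angle 0.3804 rad, distance 1289.2 km.
Leg C→D: central angle 0.6864 rad, distance 2326.4 km.
Leg D→E: central angle 1.2414 rad, distance 4207.8 km.
Total: 8248.8 + 1289.2 + 2326.4 + 4207.8 ≈ 16072 km.

16072 km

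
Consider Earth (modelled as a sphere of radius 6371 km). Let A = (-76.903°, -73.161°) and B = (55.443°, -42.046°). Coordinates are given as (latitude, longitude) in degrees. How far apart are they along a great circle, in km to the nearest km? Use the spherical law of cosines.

With latitudes φ₁ = -76.903°, φ₂ = 55.443° and longitude difference Δλ = 31.115°:
cos c = sin φ₁ sin φ₂ + cos φ₁ cos φ₂ cos Δλ = (-0.9740)(0.8236) + (0.2266)(0.5672)(0.8561) = -0.69210,
so c = arccos(-0.69210) = 2.33519 rad.
Distance = R·c = 6371 × 2.3352 ≈ 14877 km.

14877 km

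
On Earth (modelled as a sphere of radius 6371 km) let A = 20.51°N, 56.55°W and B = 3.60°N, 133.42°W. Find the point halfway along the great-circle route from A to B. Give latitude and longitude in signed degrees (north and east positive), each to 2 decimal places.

The central angle between A and B is δ = 1.3343 rad.
With f = 0.5, the slerp weights are sin((1−f)δ)/sin δ = 0.6365 and sin(fδ)/sin δ = 0.6365.
Weighted sum of the unit vectors: (0.6365)·(0.5163,-0.7815,0.3504) + (0.6365)·(-0.6860,-0.7249,0.0628) = (-0.1080, -0.9587, 0.2630).
Converting back: φ = atan2(z, √(x²+y²)) = 15.25°, λ = atan2(y, x) = -96.43°.

15.25°, -96.43°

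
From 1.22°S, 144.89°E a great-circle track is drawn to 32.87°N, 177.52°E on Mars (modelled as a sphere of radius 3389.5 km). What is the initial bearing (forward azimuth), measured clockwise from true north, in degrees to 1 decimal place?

Δλ = 32.630° = 0.5695 rad.
y = sin Δλ · cos φ₂ = (0.5392)(0.8399) = 0.4529
x = cos φ₁ sin φ₂ − sin φ₁ cos φ₂ cos Δλ = (0.9998)(0.5427) − (-0.0213)(0.8399)(0.8422) = 0.5577
θ = atan2(y, x) = 39.08°, so the bearing is 39.1°.

39.1°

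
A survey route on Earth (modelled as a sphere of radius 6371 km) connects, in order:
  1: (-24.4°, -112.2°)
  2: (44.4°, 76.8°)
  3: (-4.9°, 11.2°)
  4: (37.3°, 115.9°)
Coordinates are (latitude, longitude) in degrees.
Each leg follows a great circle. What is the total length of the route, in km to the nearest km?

Leg 1→2: central angle 2.7698 rad, distance 17646.5 km.
Leg 2→3: central angle 1.3343 rad, distance 8500.7 km.
Leg 3→4: central angle 1.8265 rad, distance 11636.3 km.
Total: 17646.5 + 8500.7 + 11636.3 ≈ 37784 km.

37784 km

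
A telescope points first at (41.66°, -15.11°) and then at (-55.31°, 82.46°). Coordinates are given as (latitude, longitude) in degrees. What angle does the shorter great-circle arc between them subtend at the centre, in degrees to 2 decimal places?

127.05°

In radians: φ₁ = 0.7271, φ₂ = -0.9653, Δλ = 97.570° = 1.7029 rad.
cos c = sin φ₁ sin φ₂ + cos φ₁ cos φ₂ cos Δλ = (0.6647)(-0.8222) + (0.7471)(0.5691)(-0.1317) = -0.60257,
so c = arccos(-0.60257) = 2.21751 rad.
So the angular separation is 127.05°.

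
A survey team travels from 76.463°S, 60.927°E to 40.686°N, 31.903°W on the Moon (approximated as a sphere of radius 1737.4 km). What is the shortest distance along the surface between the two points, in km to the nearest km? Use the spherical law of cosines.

3942 km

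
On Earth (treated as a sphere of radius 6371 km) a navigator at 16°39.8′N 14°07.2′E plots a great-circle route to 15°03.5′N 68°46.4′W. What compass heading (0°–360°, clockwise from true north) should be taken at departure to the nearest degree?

Δλ = -82.893° = -1.4468 rad.
y = sin Δλ · cos φ₂ = (-0.9923)(0.9657) = -0.9582
x = cos φ₁ sin φ₂ − sin φ₁ cos φ₂ cos Δλ = (0.9580)(0.2598) − (0.2867)(0.9657)(0.1237) = 0.2146
θ = atan2(y, x) = -77.37°; adding 360° gives 283°.

283°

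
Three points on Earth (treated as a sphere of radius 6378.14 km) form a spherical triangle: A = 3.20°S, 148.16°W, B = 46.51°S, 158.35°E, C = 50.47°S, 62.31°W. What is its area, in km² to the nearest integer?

37244827 km²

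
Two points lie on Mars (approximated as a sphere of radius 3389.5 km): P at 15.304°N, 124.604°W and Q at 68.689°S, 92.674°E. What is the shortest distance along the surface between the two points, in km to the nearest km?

In radians: φ₁ = 0.2671, φ₂ = -1.1988, Δλ = -142.722° = -2.4910 rad.
cos c = sin φ₁ sin φ₂ + cos φ₁ cos φ₂ cos Δλ = (0.2639)(-0.9316) + (0.9645)(0.3634)(-0.7957) = -0.52482,
so c = arccos(-0.52482) = 2.12330 rad.
Distance = R·c = 3389.5 × 2.1233 ≈ 7197 km.

7197 km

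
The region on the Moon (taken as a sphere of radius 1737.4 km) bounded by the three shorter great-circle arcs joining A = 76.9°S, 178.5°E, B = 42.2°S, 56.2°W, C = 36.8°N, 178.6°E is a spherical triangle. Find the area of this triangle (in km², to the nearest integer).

5632085 km²

Side lengths (central angles): a = 2.4103, b = 1.9844, c = 0.9798 rad; semiperimeter s = 2.6873.
By l'Huilier's theorem, tan(E/4) = √[tan(s/2) tan((s−a)/2) tan((s−b)/2) tan((s−c)/2)], giving spherical excess E = 1.8658 rad.
Area = E·R² = 1.8658 × (1737.4)² ≈ 5632085 km².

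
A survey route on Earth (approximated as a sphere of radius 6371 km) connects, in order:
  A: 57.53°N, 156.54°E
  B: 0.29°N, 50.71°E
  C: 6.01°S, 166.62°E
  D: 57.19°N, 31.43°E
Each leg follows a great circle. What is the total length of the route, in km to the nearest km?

36919 km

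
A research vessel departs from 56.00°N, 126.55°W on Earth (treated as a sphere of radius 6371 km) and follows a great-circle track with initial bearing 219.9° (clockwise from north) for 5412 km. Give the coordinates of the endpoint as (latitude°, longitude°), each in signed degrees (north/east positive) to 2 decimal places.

Angular distance δ = d/R = 5412/6371 = 0.84947 rad; initial bearing θ = 3.8380 rad.
sin φ₂ = sin φ₁ cos δ + cos φ₁ sin δ cos θ = (0.8290)(0.6604) + (0.5592)(0.7509)(-0.7672) = 0.2253, so φ₂ = 13.02°.
Δλ = atan2(sin θ sin δ cos φ₁, cos δ − sin φ₁ sin φ₂) = atan2(-0.2694, 0.4736) = -29.630°.
λ₂ = -126.550° − 29.630° = -156.18°.

13.02°, -156.18°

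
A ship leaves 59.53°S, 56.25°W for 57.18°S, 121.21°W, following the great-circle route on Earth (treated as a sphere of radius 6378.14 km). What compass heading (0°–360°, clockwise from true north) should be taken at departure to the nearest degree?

245°

Δλ = -64.960° = -1.1338 rad.
y = sin Δλ · cos φ₂ = (-0.9060)(0.5420) = -0.4911
x = cos φ₁ sin φ₂ − sin φ₁ cos φ₂ cos Δλ = (0.5071)(-0.8404) − (-0.8619)(0.5420)(0.4233) = -0.2284
θ = atan2(y, x) = -114.95°; adding 360° gives 245°.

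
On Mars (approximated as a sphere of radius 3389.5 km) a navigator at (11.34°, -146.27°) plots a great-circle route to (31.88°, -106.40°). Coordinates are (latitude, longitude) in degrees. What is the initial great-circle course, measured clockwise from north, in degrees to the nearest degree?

54°

Δλ = 39.870° = 0.6959 rad.
y = sin Δλ · cos φ₂ = (0.6410)(0.8492) = 0.5443
x = cos φ₁ sin φ₂ − sin φ₁ cos φ₂ cos Δλ = (0.9805)(0.5281) − (0.1966)(0.8492)(0.7675) = 0.3897
θ = atan2(y, x) = 54.40°, so the bearing is 54°.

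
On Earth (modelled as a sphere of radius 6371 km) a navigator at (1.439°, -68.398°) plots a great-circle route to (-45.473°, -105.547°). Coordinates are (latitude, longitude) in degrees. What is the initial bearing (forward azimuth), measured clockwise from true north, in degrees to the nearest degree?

210°

With φ₁ = 0.0251, φ₂ = -0.7937, Δλ = -0.6484 rad, the forward-azimuth formula gives
θ = atan2( sin Δλ cos φ₂ , cos φ₁ sin φ₂ − sin φ₁ cos φ₂ cos Δλ ) = atan2(-0.4235, -0.7267) = -149.77°.
Adding 360° brings this into [0°, 360°): 210°.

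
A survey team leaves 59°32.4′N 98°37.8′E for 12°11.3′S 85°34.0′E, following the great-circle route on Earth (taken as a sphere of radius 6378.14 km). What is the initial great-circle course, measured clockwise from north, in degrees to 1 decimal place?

193.4°

Δλ = -13.063° = -0.2280 rad.
y = sin Δλ · cos φ₂ = (-0.2260)(0.9775) = -0.2209
x = cos φ₁ sin φ₂ − sin φ₁ cos φ₂ cos Δλ = (0.5069)(-0.2111) − (0.8620)(0.9775)(0.9741) = -0.9278
θ = atan2(y, x) = -166.61°; adding 360° gives 193.4°.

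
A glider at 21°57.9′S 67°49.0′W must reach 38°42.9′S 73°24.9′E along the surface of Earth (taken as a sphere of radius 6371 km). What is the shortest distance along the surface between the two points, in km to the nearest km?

12152 km

In radians: φ₁ = -0.3834, φ₂ = -0.6757, Δλ = 141.232° = 2.4650 rad.
Haversine: a = sin²(Δφ/2) + cos φ₁ cos φ₂ sin²(Δλ/2) = 0.0212 + (0.9274)(0.7803)(0.8898) = 0.66513.
Central angle c = 2·arcsin(√a) = 1.90738 rad.
Distance = R·c = 6371 × 1.9074 ≈ 12152 km.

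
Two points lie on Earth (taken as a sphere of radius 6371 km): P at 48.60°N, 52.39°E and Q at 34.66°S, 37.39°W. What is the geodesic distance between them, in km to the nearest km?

12801 km

In radians: φ₁ = 0.8482, φ₂ = -0.6049, Δλ = -89.780° = -1.5670 rad.
Haversine: a = sin²(Δφ/2) + cos φ₁ cos φ₂ sin²(Δλ/2) = 0.4413 + (0.6613)(0.8225)(0.4981) = 0.71225.
Central angle c = 2·arcsin(√a) = 2.00921 rad.
Distance = R·c = 6371 × 2.0092 ≈ 12801 km.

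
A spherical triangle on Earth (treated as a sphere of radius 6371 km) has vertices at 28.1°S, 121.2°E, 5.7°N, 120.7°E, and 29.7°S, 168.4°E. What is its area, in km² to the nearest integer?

Side lengths (central angles): a = 1.0092, b = 0.7167, c = 0.5900 rad; semiperimeter s = 1.1580.
By l'Huilier's theorem, tan(E/4) = √[tan(s/2) tan((s−a)/2) tan((s−b)/2) tan((s−c)/2)], giving spherical excess E = 0.2256 rad.
Area = E·R² = 0.2256 × (6371)² ≈ 9157317 km².

9157317 km²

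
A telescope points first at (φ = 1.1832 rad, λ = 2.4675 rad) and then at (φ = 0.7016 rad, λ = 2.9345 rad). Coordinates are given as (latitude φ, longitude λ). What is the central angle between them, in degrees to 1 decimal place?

31.2°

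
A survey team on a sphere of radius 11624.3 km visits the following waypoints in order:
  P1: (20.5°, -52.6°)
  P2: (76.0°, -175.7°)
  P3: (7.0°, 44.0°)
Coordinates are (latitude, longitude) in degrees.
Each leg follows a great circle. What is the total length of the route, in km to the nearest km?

Leg P1→P2: central angle 1.3530 rad, distance 15727.9 km.
Leg P2→P3: central angle 1.6373 rad, distance 19033.0 km.
Total: 15727.9 + 19033.0 ≈ 34761 km.

34761 km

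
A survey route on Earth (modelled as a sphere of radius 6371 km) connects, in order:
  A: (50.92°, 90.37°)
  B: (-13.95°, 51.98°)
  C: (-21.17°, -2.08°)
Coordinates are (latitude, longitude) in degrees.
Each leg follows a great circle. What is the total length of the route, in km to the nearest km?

13878 km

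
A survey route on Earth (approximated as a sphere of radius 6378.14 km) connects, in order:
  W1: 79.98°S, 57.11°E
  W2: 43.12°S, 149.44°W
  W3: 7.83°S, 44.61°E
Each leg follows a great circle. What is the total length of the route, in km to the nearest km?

Leg W1→W2: central angle 0.9770 rad, distance 6231.6 km.
Leg W2→W3: central angle 2.2248 rad, distance 14190.1 km.
Total: 6231.6 + 14190.1 ≈ 20422 km.

20422 km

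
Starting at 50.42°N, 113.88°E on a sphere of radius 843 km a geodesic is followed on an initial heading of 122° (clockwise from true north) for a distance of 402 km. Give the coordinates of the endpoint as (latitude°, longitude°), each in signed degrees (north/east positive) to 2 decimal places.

Angular distance δ = d/R = 402/843 = 0.47687 rad; initial bearing θ = 2.1293 rad.
sin φ₂ = sin φ₁ cos δ + cos φ₁ sin δ cos θ = (0.7707)(0.8884) + (0.6372)(0.4590)(-0.5299) = 0.5298, so φ₂ = 31.99°.
Δλ = atan2(sin θ sin δ cos φ₁, cos δ − sin φ₁ sin φ₂) = atan2(0.2480, 0.4801) = 27.319°.
λ₂ = 113.880° + 27.319° = 141.20°.

31.99°, 141.20°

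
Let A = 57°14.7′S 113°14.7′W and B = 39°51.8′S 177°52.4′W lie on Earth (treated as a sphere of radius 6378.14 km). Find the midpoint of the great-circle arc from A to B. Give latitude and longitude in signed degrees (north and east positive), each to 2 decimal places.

-53.10°, -151.81°

Central angle δ = 0.7713 rad. Interpolating on the sphere with fraction f = 0.5:
P = [sin((1−f)δ)·A + sin(fδ)·B] / sin δ = 0.5396·A + 0.5396·B in Cartesian coordinates,
giving P = (-0.5292, -0.2836, -0.7997), i.e. latitude -53.10°, longitude -151.81°.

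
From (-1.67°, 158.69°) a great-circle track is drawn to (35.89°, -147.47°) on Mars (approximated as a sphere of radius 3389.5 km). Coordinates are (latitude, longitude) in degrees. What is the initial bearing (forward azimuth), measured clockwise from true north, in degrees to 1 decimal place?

With φ₁ = -0.0291, φ₂ = 0.6264, Δλ = 0.9397 rad, the forward-azimuth formula gives
θ = atan2( sin Δλ cos φ₂ , cos φ₁ sin φ₂ − sin φ₁ cos φ₂ cos Δλ ) = atan2(0.6541, 0.5999) = 47.47°.
So the initial bearing is 47.5°.

47.5°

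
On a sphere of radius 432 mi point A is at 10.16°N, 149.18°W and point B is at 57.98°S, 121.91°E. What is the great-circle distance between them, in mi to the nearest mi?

739 mi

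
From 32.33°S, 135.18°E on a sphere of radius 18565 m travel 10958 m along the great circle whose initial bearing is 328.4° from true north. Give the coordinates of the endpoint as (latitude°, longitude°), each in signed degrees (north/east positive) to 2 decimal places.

Angular distance δ = d/R = 10958/18565 = 0.59025 rad; initial bearing θ = 5.7317 rad.
sin φ₂ = sin φ₁ cos δ + cos φ₁ sin δ cos θ = (-0.5348)(0.8308) + (0.8450)(0.5566)(0.8517) = -0.0437, so φ₂ = -2.51°.
Δλ = atan2(sin θ sin δ cos φ₁, cos δ − sin φ₁ sin φ₂) = atan2(-0.2464, 0.8074) = -16.973°.
λ₂ = 135.180° − 16.973° = 118.21°.

-2.51°, 118.21°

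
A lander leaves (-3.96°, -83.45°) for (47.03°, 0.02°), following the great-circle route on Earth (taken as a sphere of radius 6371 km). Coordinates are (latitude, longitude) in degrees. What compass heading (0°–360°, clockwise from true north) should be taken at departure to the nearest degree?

43°

With φ₁ = -0.0691, φ₂ = 0.8208, Δλ = 1.4568 rad, the forward-azimuth formula gives
θ = atan2( sin Δλ cos φ₂ , cos φ₁ sin φ₂ − sin φ₁ cos φ₂ cos Δλ ) = atan2(0.6772, 0.7353) = 42.64°.
So the initial bearing is 43°.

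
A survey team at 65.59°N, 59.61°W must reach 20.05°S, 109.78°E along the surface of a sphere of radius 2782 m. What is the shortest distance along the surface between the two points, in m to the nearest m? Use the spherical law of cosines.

With latitudes φ₁ = 65.590°, φ₂ = -20.050° and longitude difference Δλ = 169.390°:
cos c = sin φ₁ sin φ₂ + cos φ₁ cos φ₂ cos Δλ = (0.9106)(-0.3428) + (0.4133)(0.9394)(-0.9829) = -0.69377,
so c = arccos(-0.69377) = 2.33751 rad.
Distance = R·c = 2782 × 2.3375 ≈ 6503 m.

6503 m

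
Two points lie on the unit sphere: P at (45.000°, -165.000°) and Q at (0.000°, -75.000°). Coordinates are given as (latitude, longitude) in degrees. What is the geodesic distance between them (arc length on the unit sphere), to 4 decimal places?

1.5708

Let φ₁ = 0.7854 rad, φ₂ = 0.0000 rad, and Δλ = 1.5708 rad.
Haversine: a = sin²(Δφ/2) + cos φ₁ cos φ₂ sin²(Δλ/2) = 0.1464 + (0.7071)(1.0000)(0.5000) = 0.50000.
Central angle c = 2·arcsin(√a) = 1.57080 rad.
On the unit sphere the arc length equals the central angle: 1.5708.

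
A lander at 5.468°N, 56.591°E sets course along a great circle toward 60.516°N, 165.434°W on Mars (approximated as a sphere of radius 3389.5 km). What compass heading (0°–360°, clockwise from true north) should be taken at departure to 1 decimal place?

Δλ = 137.975° = 2.4081 rad.
y = sin Δλ · cos φ₂ = (0.6695)(0.4922) = 0.3295
x = cos φ₁ sin φ₂ − sin φ₁ cos φ₂ cos Δλ = (0.9954)(0.8705) − (0.0953)(0.4922)(-0.7429) = 0.9014
θ = atan2(y, x) = 20.08°, so the bearing is 20.1°.

20.1°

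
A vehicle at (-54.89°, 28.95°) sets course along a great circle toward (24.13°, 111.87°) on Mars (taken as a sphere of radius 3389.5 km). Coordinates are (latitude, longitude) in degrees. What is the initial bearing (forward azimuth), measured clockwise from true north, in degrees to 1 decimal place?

70.1°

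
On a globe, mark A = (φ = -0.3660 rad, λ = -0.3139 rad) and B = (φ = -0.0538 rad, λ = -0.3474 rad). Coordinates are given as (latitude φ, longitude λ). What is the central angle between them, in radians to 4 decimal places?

0.3139 rad

Let φ₁ = -0.3660 rad, φ₂ = -0.0538 rad, and Δλ = -0.0335 rad.
cos c = sin φ₁ sin φ₂ + cos φ₁ cos φ₂ cos Δλ = (-0.3579)(-0.0538) + (0.9338)(0.9986)(0.9994) = 0.95114,
so c = arccos(0.95114) = 0.31390 rad.
So the angular separation is 0.3139 rad.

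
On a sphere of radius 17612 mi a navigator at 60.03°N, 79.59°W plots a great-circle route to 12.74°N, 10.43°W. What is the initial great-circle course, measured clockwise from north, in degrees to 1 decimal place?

101.8°

With φ₁ = 1.0477, φ₂ = 0.2224, Δλ = 1.2071 rad, the forward-azimuth formula gives
θ = atan2( sin Δλ cos φ₂ , cos φ₁ sin φ₂ − sin φ₁ cos φ₂ cos Δλ ) = atan2(0.9116, -0.1904) = 101.80°.
So the initial bearing is 101.8°.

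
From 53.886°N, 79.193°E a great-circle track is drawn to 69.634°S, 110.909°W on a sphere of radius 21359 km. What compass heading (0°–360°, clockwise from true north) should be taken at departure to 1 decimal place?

Δλ = 169.898° = 2.9653 rad.
y = sin Δλ · cos φ₂ = (0.1754)(0.3480) = 0.0610
x = cos φ₁ sin φ₂ − sin φ₁ cos φ₂ cos Δλ = (0.5894)(-0.9375) − (0.8078)(0.3480)(-0.9845) = -0.2758
θ = atan2(y, x) = 167.52°, so the bearing is 167.5°.

167.5°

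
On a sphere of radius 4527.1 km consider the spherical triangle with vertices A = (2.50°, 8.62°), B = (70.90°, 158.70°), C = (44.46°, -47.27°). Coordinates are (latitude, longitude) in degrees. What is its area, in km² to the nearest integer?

16035925 km²

Side lengths (central angles): a = 1.1019, b = 1.1258, c = 1.8153 rad; semiperimeter s = 2.0215.
By l'Huilier's theorem, tan(E/4) = √[tan(s/2) tan((s−a)/2) tan((s−b)/2) tan((s−c)/2)], giving spherical excess E = 0.7824 rad.
Area = E·R² = 0.7824 × (4527.1)² ≈ 16035925 km².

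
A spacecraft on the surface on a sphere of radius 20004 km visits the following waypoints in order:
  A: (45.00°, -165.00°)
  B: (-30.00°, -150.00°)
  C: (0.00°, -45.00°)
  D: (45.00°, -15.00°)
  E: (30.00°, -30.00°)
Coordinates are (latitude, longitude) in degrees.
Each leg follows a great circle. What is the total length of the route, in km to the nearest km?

87461 km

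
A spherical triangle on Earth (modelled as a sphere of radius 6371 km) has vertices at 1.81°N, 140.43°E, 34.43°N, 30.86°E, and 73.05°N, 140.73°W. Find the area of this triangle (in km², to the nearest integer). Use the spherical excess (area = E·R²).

54808099 km²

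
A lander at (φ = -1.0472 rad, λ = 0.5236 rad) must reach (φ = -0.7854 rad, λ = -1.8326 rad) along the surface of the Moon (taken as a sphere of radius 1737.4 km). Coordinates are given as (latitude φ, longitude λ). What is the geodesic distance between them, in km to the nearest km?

With latitudes φ₁ = -60.000°, φ₂ = -45.000° and longitude difference Δλ = -135.000°:
Haversine: a = sin²(Δφ/2) + cos φ₁ cos φ₂ sin²(Δλ/2) = 0.0170 + (0.5000)(0.7071)(0.8536) = 0.31881.
Central angle c = 2·arcsin(√a) = 1.19998 rad.
Distance = R·c = 1737.4 × 1.2000 ≈ 2085 km.

2085 km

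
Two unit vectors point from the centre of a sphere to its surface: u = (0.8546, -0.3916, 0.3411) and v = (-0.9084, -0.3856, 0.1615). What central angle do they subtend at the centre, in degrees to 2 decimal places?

u·v = -0.5702; |u| = 1.0000, |v| = 1.0000.
cos θ = (u·v)/(|u||v|) = -0.5702, so θ = 124.77°.

124.77°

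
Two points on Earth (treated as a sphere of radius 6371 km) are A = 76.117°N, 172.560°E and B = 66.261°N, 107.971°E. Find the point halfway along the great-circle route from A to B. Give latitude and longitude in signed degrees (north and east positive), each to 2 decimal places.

73.74°, 131.18°

Central angle δ = 0.3761 rad. Interpolating on the sphere with fraction f = 0.5:
P = [sin((1−f)δ)·A + sin(fδ)·B] / sin δ = 0.5090·A + 0.5090·B in Cartesian coordinates,
giving P = (-0.1843, 0.2107, 0.9600), i.e. latitude 73.74°, longitude 131.18°.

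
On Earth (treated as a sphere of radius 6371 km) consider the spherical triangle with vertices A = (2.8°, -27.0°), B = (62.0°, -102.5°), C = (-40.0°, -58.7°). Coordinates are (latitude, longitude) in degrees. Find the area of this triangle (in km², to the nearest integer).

34166245 km²

Side lengths (central angles): a = 1.8839, b = 0.9026, c = 1.4096 rad; semiperimeter s = 2.0980.
By l'Huilier's theorem, tan(E/4) = √[tan(s/2) tan((s−a)/2) tan((s−b)/2) tan((s−c)/2)], giving spherical excess E = 0.8417 rad.
Area = E·R² = 0.8417 × (6371)² ≈ 34166245 km².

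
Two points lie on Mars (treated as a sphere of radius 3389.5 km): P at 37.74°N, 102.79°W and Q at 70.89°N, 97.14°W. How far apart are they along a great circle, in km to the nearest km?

In radians: φ₁ = 0.6587, φ₂ = 1.2373, Δλ = 5.650° = 0.0986 rad.
cos c = sin φ₁ sin φ₂ + cos φ₁ cos φ₂ cos Δλ = (0.6121)(0.9449) + (0.7908)(0.3274)(0.9951) = 0.83598,
so c = arccos(0.83598) = 0.58087 rad.
Distance = R·c = 3389.5 × 0.5809 ≈ 1969 km.

1969 km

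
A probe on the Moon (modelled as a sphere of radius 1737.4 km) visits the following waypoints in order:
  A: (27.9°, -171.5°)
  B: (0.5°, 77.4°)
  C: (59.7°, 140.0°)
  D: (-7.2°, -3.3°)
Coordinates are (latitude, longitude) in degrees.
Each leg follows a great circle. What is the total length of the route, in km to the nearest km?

Leg A→B: central angle 1.8903 rad, distance 3284.1 km.
Leg B→C: central angle 1.3287 rad, distance 2308.5 km.
Leg C→D: central angle 2.1054 rad, distance 3658.0 km.
Total: 3284.1 + 2308.5 + 3658.0 ≈ 9251 km.

9251 km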